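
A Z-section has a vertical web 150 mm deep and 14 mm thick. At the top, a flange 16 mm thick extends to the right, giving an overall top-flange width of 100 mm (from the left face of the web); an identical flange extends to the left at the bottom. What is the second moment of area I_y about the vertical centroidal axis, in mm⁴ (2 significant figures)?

I_y ≈ 8.6 × 10⁶ mm⁴

Treat the section as a set of non-overlapping primitives; coordinates are from the bounding-box lower-left.
Web: 14 × 150, A = 2 100 mm², x = 93 mm, Ī = 34 300 mm⁴.
Top flange (beyond web): 86 × 16, A = 1 376 mm², x = 143 mm, Ī = 848 075 mm⁴.
Bottom flange (beyond web): 86 × 16, A = 1 376 mm², x = 43 mm, Ī = 848 075 mm⁴.
Centroid: x̄ = ΣA·x / ΣA = 93 mm.
Transfer each piece to the vertical centroidal axis using Ī + A·d² with d = x − 93:
  web: d = 0 mm → contributes +34 300 mm⁴
  top flange (beyond web): d = 50 mm → contributes +4 288 075 mm⁴
  bottom flange (beyond web): d = -50 mm → contributes +4 288 075 mm⁴
Total I = 8 610 449 mm⁴.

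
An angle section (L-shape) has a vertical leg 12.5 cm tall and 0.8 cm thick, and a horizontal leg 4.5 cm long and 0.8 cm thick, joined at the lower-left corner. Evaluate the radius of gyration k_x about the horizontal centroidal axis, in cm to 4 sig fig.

Treat the section as a set of non-overlapping primitives; coordinates are from the bounding-box lower-left.
Vertical leg: 0.8 × 12.5, A = 10 cm², y = 6.25 cm, Ī = 130.208 cm⁴.
Horizontal leg (remainder): 3.7 × 0.8, A = 2.96 cm², y = 0.4 cm, Ī = 0.157867 cm⁴.
Centroid: ȳ = ΣA·y / ΣA = 4.91389 cm.
Transfer each piece to the horizontal centroidal axis using Ī + A·d² with d = y − 4.91389:
  vertical leg: d = 1.33611 cm → contributes +148.06 cm⁴
  horizontal leg (remainder): d = -4.51389 cm → contributes +60.4684 cm⁴
Total I = 208.529 cm⁴.
Radius of gyration: k = √(I/A) = √(208.529 / 12.96) = 4.01126 cm.

k_x ≈ 4.011 cm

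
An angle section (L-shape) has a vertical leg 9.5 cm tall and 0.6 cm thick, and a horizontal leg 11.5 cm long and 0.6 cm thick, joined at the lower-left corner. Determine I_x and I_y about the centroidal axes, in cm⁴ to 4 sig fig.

Split into non-overlapping primitives; take the origin at the lower-left of the bounding box.
Vertical leg: 0.6 × 9.5, A = 5.7 cm², y = 4.75 cm, Ī = 42.8688 cm⁴.
Horizontal leg (remainder): 10.9 × 0.6, A = 6.54 cm², y = 0.3 cm, Ī = 0.1962 cm⁴.
Centroid: ȳ = ΣA·y / ΣA = 2.3723 cm.
Transfer each piece to the centroidal x-axis using Ī + A·d² with d = y − 2.3723:
  vertical leg: d = 2.3777 cm → contributes +75.0934 cm⁴
  horizontal leg (remainder): d = -2.0723 cm → contributes +28.2819 cm⁴
Total I = 103.375 cm⁴.
For the y-axis: x̄ = 3.3723 cm.
Repeating about the centroidal y-axis gives I_y = 165.617 cm⁴.

I_x ≈ 103.4 cm⁴, I_y ≈ 165.6 cm⁴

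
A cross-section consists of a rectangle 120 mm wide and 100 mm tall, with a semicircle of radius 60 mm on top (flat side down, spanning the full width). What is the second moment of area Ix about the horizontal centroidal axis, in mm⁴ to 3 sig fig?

Ix ≈ 3.33 × 10⁷ mm⁴

Treat the section as a set of non-overlapping primitives; coordinates are from the bounding-box lower-left.
Rectangular body: 120 × 100, A = 12 000 mm², y = 50 mm, Ī = 10 000 000 mm⁴.
Semicircular cap: semicircle r = 60, A = 5654.9 mm², y = 125.46 mm, Ī = 1 422 450 mm⁴.
Centroid: ȳ = ΣA·y / ΣA = 74.171 mm.
Transfer each piece to the horizontal centroidal axis using Ī + A·d² with d = y − 74.171:
  rectangular body: d = -24.171 mm → contributes +17 011 095 mm⁴
  semicircular cap: d = 51.293 mm → contributes +16 300 456 mm⁴
Total I = 33 311 551 mm⁴.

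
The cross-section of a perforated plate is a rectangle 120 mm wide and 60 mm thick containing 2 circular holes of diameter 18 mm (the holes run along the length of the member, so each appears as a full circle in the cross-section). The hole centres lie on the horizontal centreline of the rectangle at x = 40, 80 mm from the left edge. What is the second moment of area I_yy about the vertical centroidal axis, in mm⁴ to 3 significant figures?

I_yy ≈ 8.43 × 10⁶ mm⁴

Split into non-overlapping primitives; take the origin at the lower-left of the bounding box.
Plate: 120 × 60, A = 7 200 mm², x = 60 mm, Ī = 8 640 000 mm⁴.
Hole 1 (subtracted): ⌀18, A = 254.47 mm², x = 40 mm, Ī = 5 153 mm⁴.
Hole 2 (subtracted): ⌀18, A = 254.47 mm², x = 80 mm, Ī = 5 153 mm⁴.
By symmetry the centroid is at mid-width, x̄ = 60 mm.
Transfer each piece to the vertical centroidal axis using Ī + A·d² with d = x − 60:
  plate: d = 0 mm → contributes +8 640 000 mm⁴
  hole 1: d = -20 mm → contributes −106 941 mm⁴
  hole 2: d = 20 mm → contributes −106 941 mm⁴
Total I = 8 426 119 mm⁴.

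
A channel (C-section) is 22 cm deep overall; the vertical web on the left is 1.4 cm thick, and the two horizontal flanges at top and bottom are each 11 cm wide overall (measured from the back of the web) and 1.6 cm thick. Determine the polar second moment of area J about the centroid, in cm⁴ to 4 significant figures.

J ≈ 5151 cm⁴

Treat the section as a set of non-overlapping primitives; coordinates are from the bounding-box lower-left.
Web: 1.4 × 22, A = 30.8 cm², y = 11 cm, Ī = 1242.27 cm⁴.
Top flange (beyond web): 9.6 × 1.6, A = 15.36 cm², y = 21.2 cm, Ī = 3.2768 cm⁴.
Bottom flange (beyond web): 9.6 × 1.6, A = 15.36 cm², y = 0.8 cm, Ī = 3.2768 cm⁴.
By symmetry the centroid is at mid-height, ȳ = 11 cm.
Transfer each piece to the centroidal x-axis using Ī + A·d² with d = y − 11:
  web: d = 0 cm → contributes +1242.27 cm⁴
  top flange (beyond web): d = 10.2 cm → contributes +1601.33 cm⁴
  bottom flange (beyond web): d = -10.2 cm → contributes +1601.33 cm⁴
Total I = 4444.93 cm⁴.
For the y-axis: x̄ = 3.44642 cm.
Repeating about the centroidal y-axis gives I_y = 706.204 cm⁴.
Polar second moment: J = I_x + I_y = 5151.13 cm⁴.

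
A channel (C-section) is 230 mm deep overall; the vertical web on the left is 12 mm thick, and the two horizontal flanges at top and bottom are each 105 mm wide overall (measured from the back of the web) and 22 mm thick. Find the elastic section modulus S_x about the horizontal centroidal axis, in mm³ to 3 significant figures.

Split into non-overlapping primitives; take the origin at the lower-left of the bounding box.
Web: 12 × 230, A = 2 760 mm², y = 115 mm, Ī = 12 167 000 mm⁴.
Top flange (beyond web): 93 × 22, A = 2 046 mm², y = 219 mm, Ī = 82 522 mm⁴.
Bottom flange (beyond web): 93 × 22, A = 2 046 mm², y = 11 mm, Ī = 82 522 mm⁴.
By symmetry the centroid is at mid-height, ȳ = 115 mm.
Transfer each piece to the horizontal centroidal axis using Ī + A·d² with d = y − 115:
  web: d = 0 mm → contributes +12 167 000 mm⁴
  top flange (beyond web): d = 104 mm → contributes +22 212 058 mm⁴
  bottom flange (beyond web): d = -104 mm → contributes +22 212 058 mm⁴
Total I = 56 591 116 mm⁴.
Extreme fibre distance c = 115 mm; S = I/c = 492 097 mm³.

S_x ≈ 4.92 × 10⁵ mm³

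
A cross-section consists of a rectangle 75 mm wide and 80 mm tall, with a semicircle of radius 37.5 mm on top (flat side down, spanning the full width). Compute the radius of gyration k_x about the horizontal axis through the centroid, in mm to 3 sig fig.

k_x ≈ 32.1 mm

Treat the section as a set of non-overlapping primitives; coordinates are from the bounding-box lower-left.
Rectangular body: 75 × 80, A = 6 000 mm², y = 40 mm, Ī = 3 200 000 mm⁴.
Semicircular cap: semicircle r = 37.5, A = 2208.9 mm², y = 95.915 mm, Ī = 217 049 mm⁴.
Centroid: ȳ = ΣA·y / ΣA = 55.046 mm.
Transfer each piece to the horizontal axis through the centroid using Ī + A·d² with d = y − 55.046:
  rectangular body: d = -15.046 mm → contributes +4 558 336 mm⁴
  semicircular cap: d = 40.869 mm → contributes +3 906 620 mm⁴
Total I = 8 464 955 mm⁴.
Radius of gyration: k = √(I/A) = √(8 464 955 / 8208.9) = 32.112 mm.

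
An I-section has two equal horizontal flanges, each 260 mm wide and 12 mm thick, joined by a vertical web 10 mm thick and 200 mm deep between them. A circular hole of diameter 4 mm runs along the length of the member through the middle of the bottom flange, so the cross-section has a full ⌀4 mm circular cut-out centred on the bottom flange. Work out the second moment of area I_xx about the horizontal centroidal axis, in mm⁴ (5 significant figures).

Split into non-overlapping primitives; take the origin at the lower-left of the bounding box.
Bottom flange: 260 × 12, A = 3 120 mm², y = 6 mm, Ī = 37 440 mm⁴.
Web: 10 × 200, A = 2 000 mm², y = 112 mm, Ī = 6 666 667 mm⁴.
Top flange: 260 × 12, A = 3 120 mm², y = 218 mm, Ī = 37 440 mm⁴.
Hole (subtracted): ⌀4, A = 12.56637 mm², y = 6 mm, Ī = 12.56637 mm⁴.
Centroid: ȳ = ΣA·y / ΣA = 112.1619 mm.
Transfer each piece to the horizontal centroidal axis using Ī + A·d² with d = y − 112.1619:
  bottom flange: d = -106.1619 mm → contributes +35 200 930 mm⁴
  web: d = -0.1619017 mm → contributes +6 666 719 mm⁴
  top flange: d = 105.8381 mm → contributes +34 986 754 mm⁴
  hole: d = -106.1619 mm → contributes −141 640 mm⁴
Total I = 76 712 763 mm⁴.

I_xx ≈ 7.6713 × 10⁷ mm⁴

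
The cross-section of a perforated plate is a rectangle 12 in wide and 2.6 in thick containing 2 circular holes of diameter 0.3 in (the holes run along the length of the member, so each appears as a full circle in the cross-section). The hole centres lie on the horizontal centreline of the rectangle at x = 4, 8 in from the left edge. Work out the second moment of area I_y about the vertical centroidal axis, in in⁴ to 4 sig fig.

Split into non-overlapping primitives; take the origin at the lower-left of the bounding box.
Plate: 12 × 2.6, A = 31.2 in², x = 6 in, Ī = 374.4 in⁴.
Hole 1 (subtracted): ⌀0.3, A = 0.0706858 in², x = 4 in, Ī = 0.000397608 in⁴.
Hole 2 (subtracted): ⌀0.3, A = 0.0706858 in², x = 8 in, Ī = 0.000397608 in⁴.
By symmetry the centroid is at mid-width, x̄ = 6 in.
Transfer each piece to the vertical centroidal axis using Ī + A·d² with d = x − 6:
  plate: d = 0 in → contributes +374.4 in⁴
  hole 1: d = -2 in → contributes −0.283141 in⁴
  hole 2: d = 2 in → contributes −0.283141 in⁴
Total I = 373.834 in⁴.

I_y ≈ 373.8 in⁴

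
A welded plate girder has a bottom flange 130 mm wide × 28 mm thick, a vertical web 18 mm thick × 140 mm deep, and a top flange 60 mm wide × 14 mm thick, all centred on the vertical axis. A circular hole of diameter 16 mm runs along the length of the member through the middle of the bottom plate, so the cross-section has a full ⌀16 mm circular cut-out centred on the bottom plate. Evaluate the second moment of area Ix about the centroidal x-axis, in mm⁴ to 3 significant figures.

Ix ≈ 2.62 × 10⁷ mm⁴

Decompose the section into non-overlapping parts with the origin at the bottom-left of its bounding rectangle.
Bottom plate: 130 × 28, A = 3 640 mm², y = 14 mm, Ī = 237 813 mm⁴.
Web plate: 18 × 140, A = 2 520 mm², y = 98 mm, Ī = 4 116 000 mm⁴.
Top plate: 60 × 14, A = 840 mm², y = 175 mm, Ī = 13 720 mm⁴.
Hole (subtracted): ⌀16, A = 201.06 mm², y = 14 mm, Ī = 3 217 mm⁴.
Centroid: ȳ = ΣA·y / ΣA = 65.026 mm.
Transfer each piece to the centroidal x-axis using Ī + A·d² with d = y − 65.026:
  bottom plate: d = -51.026 mm → contributes +9 714 966 mm⁴
  web plate: d = 32.974 mm → contributes +6 856 021 mm⁴
  top plate: d = 109.97 mm → contributes +10 172 987 mm⁴
  hole: d = -51.026 mm → contributes −526 705 mm⁴
Total I = 26 217 270 mm⁴.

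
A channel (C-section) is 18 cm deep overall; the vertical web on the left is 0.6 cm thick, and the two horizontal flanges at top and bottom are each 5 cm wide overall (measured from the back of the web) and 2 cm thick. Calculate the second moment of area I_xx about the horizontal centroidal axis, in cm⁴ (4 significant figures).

I_xx ≈ 1424 cm⁴

Break the section into simple shapes (no overlaps), measuring from the bottom-left corner of the bounding box.
Web: 0.6 × 18, A = 10.8 cm², y = 9 cm, Ī = 291.6 cm⁴.
Top flange (beyond web): 4.4 × 2, A = 8.8 cm², y = 17 cm, Ī = 2.93333 cm⁴.
Bottom flange (beyond web): 4.4 × 2, A = 8.8 cm², y = 1 cm, Ī = 2.93333 cm⁴.
By symmetry the centroid is at mid-height, ȳ = 9 cm.
Transfer each piece to the horizontal centroidal axis using Ī + A·d² with d = y − 9:
  web: d = 0 cm → contributes +291.6 cm⁴
  top flange (beyond web): d = 8 cm → contributes +566.133 cm⁴
  bottom flange (beyond web): d = -8 cm → contributes +566.133 cm⁴
Total I = 1423.87 cm⁴.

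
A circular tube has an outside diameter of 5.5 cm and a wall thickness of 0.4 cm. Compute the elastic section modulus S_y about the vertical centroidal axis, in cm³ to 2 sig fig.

Break the section into simple shapes (no overlaps), measuring from the bottom-left corner of the bounding box.
Outer circle: ⌀5.5, A = 23.76 cm², x = 2.75 cm, Ī = 44.92 cm⁴.
Bore (subtracted): ⌀4.7, A = 17.35 cm², x = 2.75 cm, Ī = 23.95 cm⁴.
By symmetry the centroid is at mid-width, x̄ = 2.75 cm.
All pieces are centred on the vertical centroidal axis, so I = ΣĪ (holes subtracted) = 20.96 cm⁴.
Extreme fibre distance c = 2.75 cm; S = I/c = 7.624 cm³.

S_y ≈ 7.6 cm³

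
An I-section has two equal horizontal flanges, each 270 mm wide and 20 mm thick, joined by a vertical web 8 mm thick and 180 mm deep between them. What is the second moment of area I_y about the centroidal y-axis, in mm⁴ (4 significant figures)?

I_y ≈ 6.562 × 10⁷ mm⁴

Break the section into simple shapes (no overlaps), measuring from the bottom-left corner of the bounding box.
Bottom flange: 270 × 20, A = 5 400 mm², x = 135 mm, Ī = 32 805 000 mm⁴.
Web: 8 × 180, A = 1 440 mm², x = 135 mm, Ī = 7 680 mm⁴.
Top flange: 270 × 20, A = 5 400 mm², x = 135 mm, Ī = 32 805 000 mm⁴.
By symmetry the centroid is at mid-width, x̄ = 135 mm.
All pieces are centred on the centroidal y-axis, so I = ΣĪ = 65 617 680 mm⁴.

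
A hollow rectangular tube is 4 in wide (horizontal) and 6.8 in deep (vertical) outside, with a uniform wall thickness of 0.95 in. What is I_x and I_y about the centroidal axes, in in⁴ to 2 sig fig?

Treat the section as a set of non-overlapping primitives; coordinates are from the bounding-box lower-left.
Outer rectangle: 4 × 6.8, A = 27.2 in², y = 3.4 in, Ī = 104.8 in⁴.
Inner void (subtracted): 2.1 × 4.9, A = 10.29 in², y = 3.4 in, Ī = 20.59 in⁴.
By symmetry the centroid is at mid-height, ȳ = 3.4 in.
All pieces are centred on the centroidal x-axis, so I = ΣĪ (holes subtracted) = 84.22 in⁴.
Repeating about the centroidal y-axis gives I_y = 32.49 in⁴.

I_x ≈ 84 in⁴, I_y ≈ 32 in⁴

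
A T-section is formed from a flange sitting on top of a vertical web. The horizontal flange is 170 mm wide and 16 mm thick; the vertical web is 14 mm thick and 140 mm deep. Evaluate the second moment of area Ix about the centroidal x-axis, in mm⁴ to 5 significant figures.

Split into non-overlapping primitives; take the origin at the lower-left of the bounding box.
Flange: 170 × 16, A = 2 720 mm², y = 148 mm, Ī = 58026.67 mm⁴.
Web: 14 × 140, A = 1 960 mm², y = 70 mm, Ī = 3 201 333 mm⁴.
Centroid: ȳ = ΣA·y / ΣA = 115.3333 mm.
Transfer each piece to the centroidal x-axis using Ī + A·d² with d = y − 115.3333:
  flange: d = 32.66667 mm → contributes +2 960 569 mm⁴
  web: d = -45.33333 mm → contributes +7 229 351 mm⁴
Total I = 10 189 920 mm⁴.

Ix ≈ 1.0190 × 10⁷ mm⁴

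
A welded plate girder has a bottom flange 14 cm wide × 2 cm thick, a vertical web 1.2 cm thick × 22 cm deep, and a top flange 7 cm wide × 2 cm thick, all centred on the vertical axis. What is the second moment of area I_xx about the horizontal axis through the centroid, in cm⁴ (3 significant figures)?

Break the section into simple shapes (no overlaps), measuring from the bottom-left corner of the bounding box.
Bottom plate: 14 × 2, A = 28 cm², y = 1 cm, Ī = 9.3333 cm⁴.
Web plate: 1.2 × 22, A = 26.4 cm², y = 13 cm, Ī = 1064.8 cm⁴.
Top plate: 7 × 2, A = 14 cm², y = 25 cm, Ī = 4.6667 cm⁴.
Centroid: ȳ = ΣA·y / ΣA = 10.544 cm.
Transfer each piece to the horizontal axis through the centroid using Ī + A·d² with d = y − 10.544:
  bottom plate: d = -9.5439 cm → contributes +2559.7 cm⁴
  web plate: d = 2.4561 cm → contributes +1224.1 cm⁴
  top plate: d = 14.456 cm → contributes +2930.4 cm⁴
Total I = 6714.2 cm⁴.

I_xx ≈ 6710 cm⁴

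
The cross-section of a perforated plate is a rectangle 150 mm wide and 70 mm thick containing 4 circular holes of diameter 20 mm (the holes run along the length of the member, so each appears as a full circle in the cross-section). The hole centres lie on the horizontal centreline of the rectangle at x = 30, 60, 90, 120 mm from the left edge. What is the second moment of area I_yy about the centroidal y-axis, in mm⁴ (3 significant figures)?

I_yy ≈ 1.82 × 10⁷ mm⁴

Treat the section as a set of non-overlapping primitives; coordinates are from the bounding-box lower-left.
Plate: 150 × 70, A = 10 500 mm², x = 75 mm, Ī = 19 687 500 mm⁴.
Hole 1 (subtracted): ⌀20, A = 314.16 mm², x = 30 mm, Ī = 7 854 mm⁴.
Hole 2 (subtracted): ⌀20, A = 314.16 mm², x = 60 mm, Ī = 7 854 mm⁴.
Hole 3 (subtracted): ⌀20, A = 314.16 mm², x = 90 mm, Ī = 7 854 mm⁴.
Hole 4 (subtracted): ⌀20, A = 314.16 mm², x = 120 mm, Ī = 7 854 mm⁴.
By symmetry the centroid is at mid-width, x̄ = 75 mm.
Transfer each piece to the centroidal y-axis using Ī + A·d² with d = x − 75:
  plate: d = 0 mm → contributes +19 687 500 mm⁴
  hole 1: d = -45 mm → contributes −644 026 mm⁴
  hole 2: d = -15 mm → contributes −78 540 mm⁴
  hole 3: d = 15 mm → contributes −78 540 mm⁴
  hole 4: d = 45 mm → contributes −644 026 mm⁴
Total I = 18 242 367 mm⁴.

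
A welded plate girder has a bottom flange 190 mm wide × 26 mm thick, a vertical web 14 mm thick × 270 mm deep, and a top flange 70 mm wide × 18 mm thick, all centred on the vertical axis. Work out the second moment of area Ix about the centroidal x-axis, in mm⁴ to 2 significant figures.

Decompose the section into non-overlapping parts with the origin at the bottom-left of its bounding rectangle.
Bottom plate: 190 × 26, A = 4 940 mm², y = 13 mm, Ī = 278 287 mm⁴.
Web plate: 14 × 270, A = 3 780 mm², y = 161 mm, Ī = 22 963 500 mm⁴.
Top plate: 70 × 18, A = 1 260 mm², y = 305 mm, Ī = 34 020 mm⁴.
Centroid: ȳ = ΣA·y / ΣA = 105.9 mm.
Transfer each piece to the centroidal x-axis using Ī + A·d² with d = y − 105.9:
  bottom plate: d = -92.92 mm → contributes +42 932 564 mm⁴
  web plate: d = 55.08 mm → contributes +34 430 520 mm⁴
  top plate: d = 199.1 mm → contributes +49 970 482 mm⁴
Total I = 127 333 566 mm⁴.

Ix ≈ 1.3 × 10⁸ mm⁴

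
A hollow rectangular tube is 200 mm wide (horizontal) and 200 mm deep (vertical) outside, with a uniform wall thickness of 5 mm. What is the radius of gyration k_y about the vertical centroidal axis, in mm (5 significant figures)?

Split into non-overlapping primitives; take the origin at the lower-left of the bounding box.
Outer rectangle: 200 × 200, A = 40 000 mm², x = 100 mm, Ī = 133 333 333 mm⁴.
Inner void (subtracted): 190 × 190, A = 36 100 mm², x = 100 mm, Ī = 108 600 833 mm⁴.
By symmetry the centroid is at mid-width, x̄ = 100 mm.
All pieces are centred on the vertical centroidal axis, so I = ΣĪ (holes subtracted) = 24 732 500 mm⁴.
Radius of gyration: k = √(I/A) = √(24 732 500 / 3 900) = 79.63458 mm.

k_y ≈ 79.635 mm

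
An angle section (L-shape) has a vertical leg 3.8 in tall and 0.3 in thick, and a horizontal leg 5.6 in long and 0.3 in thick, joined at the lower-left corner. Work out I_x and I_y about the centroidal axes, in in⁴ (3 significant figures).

Split into non-overlapping primitives; take the origin at the lower-left of the bounding box.
Vertical leg: 0.3 × 3.8, A = 1.14 in², y = 1.9 in, Ī = 1.3718 in⁴.
Horizontal leg (remainder): 5.3 × 0.3, A = 1.59 in², y = 0.15 in, Ī = 0.011925 in⁴.
Centroid: ȳ = ΣA·y / ΣA = 0.88077 in.
Transfer each piece to the centroidal x-axis using Ī + A·d² with d = y − 0.88077:
  vertical leg: d = 1.0192 in → contributes +2.5561 in⁴
  horizontal leg (remainder): d = -0.73077 in → contributes +0.86102 in⁴
Total I = 3.4171 in⁴.
For the y-axis: x̄ = 1.7808 in.
Repeating about the centroidal y-axis gives I_y = 8.9359 in⁴.

I_x ≈ 3.42 in⁴, I_y ≈ 8.94 in⁴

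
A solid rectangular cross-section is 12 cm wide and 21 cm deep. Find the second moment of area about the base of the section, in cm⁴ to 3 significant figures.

I_base ≈ 3.70 × 10⁴ cm⁴

The section: 12 × 21, A = 252 cm², y = 10.5 cm, Ī = 9 261 cm⁴.
Transfer it to a horizontal axis along the bottom face using Ī + A·d² with d = y − 0:
  the section: d = 10.5 cm → contributes +37 044 cm⁴
Total I = 37 044 cm⁴.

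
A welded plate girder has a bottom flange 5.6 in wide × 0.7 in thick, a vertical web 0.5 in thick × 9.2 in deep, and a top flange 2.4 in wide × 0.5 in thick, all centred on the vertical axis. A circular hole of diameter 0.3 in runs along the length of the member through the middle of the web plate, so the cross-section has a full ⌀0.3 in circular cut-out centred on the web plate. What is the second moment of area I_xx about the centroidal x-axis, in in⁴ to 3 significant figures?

Treat the section as a set of non-overlapping primitives; coordinates are from the bounding-box lower-left.
Bottom plate: 5.6 × 0.7, A = 3.92 in², y = 0.35 in, Ī = 0.16007 in⁴.
Web plate: 0.5 × 9.2, A = 4.6 in², y = 5.3 in, Ī = 32.445 in⁴.
Top plate: 2.4 × 0.5, A = 1.2 in², y = 10.15 in, Ī = 0.025 in⁴.
Hole (subtracted): ⌀0.3, A = 0.070686 in², y = 5.3 in, Ī = 0.00039761 in⁴.
Centroid: ȳ = ΣA·y / ΣA = 3.8922 in.
Transfer each piece to the centroidal x-axis using Ī + A·d² with d = y − 3.8922:
  bottom plate: d = -3.5422 in → contributes +49.346 in⁴
  web plate: d = 1.4078 in → contributes +41.562 in⁴
  top plate: d = 6.2578 in → contributes +47.017 in⁴
  hole: d = 1.4078 in → contributes −0.14048 in⁴
Total I = 137.78 in⁴.

I_xx ≈ 138 in⁴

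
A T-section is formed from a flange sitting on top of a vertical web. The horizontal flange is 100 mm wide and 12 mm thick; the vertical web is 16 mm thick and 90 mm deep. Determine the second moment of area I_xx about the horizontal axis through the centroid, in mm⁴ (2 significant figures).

I_xx ≈ 2.7 × 10⁶ mm⁴

Split into non-overlapping primitives; take the origin at the lower-left of the bounding box.
Flange: 100 × 12, A = 1 200 mm², y = 96 mm, Ī = 14 400 mm⁴.
Web: 16 × 90, A = 1 440 mm², y = 45 mm, Ī = 972 000 mm⁴.
Centroid: ȳ = ΣA·y / ΣA = 68.18 mm.
Transfer each piece to the horizontal axis through the centroid using Ī + A·d² with d = y − 68.18:
  flange: d = 27.82 mm → contributes +943 021 mm⁴
  web: d = -23.18 mm → contributes +1 745 851 mm⁴
Total I = 2 688 873 mm⁴.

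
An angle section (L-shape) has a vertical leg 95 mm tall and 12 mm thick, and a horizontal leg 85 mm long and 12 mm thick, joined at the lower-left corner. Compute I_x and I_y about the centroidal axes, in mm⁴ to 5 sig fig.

Decompose the section into non-overlapping parts with the origin at the bottom-left of its bounding rectangle.
Vertical leg: 12 × 95, A = 1 140 mm², y = 47.5 mm, Ī = 857 375 mm⁴.
Horizontal leg (remainder): 73 × 12, A = 876 mm², y = 6 mm, Ī = 10 512 mm⁴.
Centroid: ȳ = ΣA·y / ΣA = 29.46726 mm.
Transfer each piece to the centroidal x-axis using Ī + A·d² with d = y − 29.46726:
  vertical leg: d = 18.03274 mm → contributes +1 228 080 mm⁴
  horizontal leg (remainder): d = -23.46726 mm → contributes +492 936 mm⁴
Total I = 1 721 016 mm⁴.
For the y-axis: x̄ = 24.46726 mm.
Repeating about the centroidal y-axis gives I_y = 1 297 436 mm⁴.

I_x ≈ 1.7210 × 10⁶ mm⁴, I_y ≈ 1.2974 × 10⁶ mm⁴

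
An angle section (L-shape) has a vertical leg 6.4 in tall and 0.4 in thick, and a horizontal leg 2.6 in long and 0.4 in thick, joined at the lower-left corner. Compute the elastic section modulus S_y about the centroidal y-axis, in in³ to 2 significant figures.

Treat the section as a set of non-overlapping primitives; coordinates are from the bounding-box lower-left.
Vertical leg: 0.4 × 6.4, A = 2.56 in², x = 0.2 in, Ī = 0.03413 in⁴.
Horizontal leg (remainder): 2.2 × 0.4, A = 0.88 in², x = 1.5 in, Ī = 0.3549 in⁴.
Centroid: x̄ = ΣA·x / ΣA = 0.5326 in.
Transfer each piece to the centroidal y-axis using Ī + A·d² with d = x − 0.5326:
  vertical leg: d = -0.3326 in → contributes +0.3173 in⁴
  horizontal leg (remainder): d = 0.9674 in → contributes +1.179 in⁴
Total I = 1.496 in⁴.
Extreme fibre distance c = 2.067 in; S = I/c = 0.7235 in³.

S_y ≈ 0.72 in³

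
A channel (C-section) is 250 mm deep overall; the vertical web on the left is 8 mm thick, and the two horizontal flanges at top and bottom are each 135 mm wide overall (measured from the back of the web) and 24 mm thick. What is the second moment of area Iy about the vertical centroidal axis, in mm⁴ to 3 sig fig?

Iy ≈ 1.51 × 10⁷ mm⁴

Break the section into simple shapes (no overlaps), measuring from the bottom-left corner of the bounding box.
Web: 8 × 250, A = 2 000 mm², x = 4 mm, Ī = 10 667 mm⁴.
Top flange (beyond web): 127 × 24, A = 3 048 mm², x = 71.5 mm, Ī = 4 096 766 mm⁴.
Bottom flange (beyond web): 127 × 24, A = 3 048 mm², x = 71.5 mm, Ī = 4 096 766 mm⁴.
Centroid: x̄ = ΣA·x / ΣA = 54.825 mm.
Transfer each piece to the vertical centroidal axis using Ī + A·d² with d = x − 54.825:
  web: d = -50.825 mm → contributes +5 177 048 mm⁴
  top flange (beyond web): d = 16.675 mm → contributes +4 944 270 mm⁴
  bottom flange (beyond web): d = 16.675 mm → contributes +4 944 270 mm⁴
Total I = 15 065 587 mm⁴.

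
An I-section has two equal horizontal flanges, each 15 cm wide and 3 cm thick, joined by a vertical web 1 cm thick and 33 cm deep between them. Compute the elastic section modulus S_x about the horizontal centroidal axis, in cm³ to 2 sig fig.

Decompose the section into non-overlapping parts with the origin at the bottom-left of its bounding rectangle.
Bottom flange: 15 × 3, A = 45 cm², y = 1.5 cm, Ī = 33.75 cm⁴.
Web: 1 × 33, A = 33 cm², y = 19.5 cm, Ī = 2 995 cm⁴.
Top flange: 15 × 3, A = 45 cm², y = 37.5 cm, Ī = 33.75 cm⁴.
By symmetry the centroid is at mid-height, ȳ = 19.5 cm.
Transfer each piece to the horizontal centroidal axis using Ī + A·d² with d = y − 19.5:
  bottom flange: d = -18 cm → contributes +14 614 cm⁴
  web: d = 0 cm → contributes +2 995 cm⁴
  top flange: d = 18 cm → contributes +14 614 cm⁴
Total I = 32 222 cm⁴.
Extreme fibre distance c = 19.5 cm; S = I/c = 1 652 cm³.

S_x ≈ 1700 cm³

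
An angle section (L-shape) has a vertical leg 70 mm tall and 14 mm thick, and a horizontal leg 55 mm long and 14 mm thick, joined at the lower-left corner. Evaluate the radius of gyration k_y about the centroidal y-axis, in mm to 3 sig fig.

k_y ≈ 15.4 mm

Break the section into simple shapes (no overlaps), measuring from the bottom-left corner of the bounding box.
Vertical leg: 14 × 70, A = 980 mm², x = 7 mm, Ī = 16 007 mm⁴.
Horizontal leg (remainder): 41 × 14, A = 574 mm², x = 34.5 mm, Ī = 80 408 mm⁴.
Centroid: x̄ = ΣA·x / ΣA = 17.158 mm.
Transfer each piece to the centroidal y-axis using Ī + A·d² with d = x − 17.158:
  vertical leg: d = -10.158 mm → contributes +117 121 mm⁴
  horizontal leg (remainder): d = 17.342 mm → contributes +253 042 mm⁴
Total I = 370 163 mm⁴.
Radius of gyration: k = √(I/A) = √(370 163 / 1 554) = 15.434 mm.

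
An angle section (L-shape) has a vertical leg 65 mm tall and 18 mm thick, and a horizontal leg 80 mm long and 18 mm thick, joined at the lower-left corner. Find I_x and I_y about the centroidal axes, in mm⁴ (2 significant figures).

I_x ≈ 7.6 × 10⁵ mm⁴, I_y ≈ 1.3 × 10⁶ mm⁴

Decompose the section into non-overlapping parts with the origin at the bottom-left of its bounding rectangle.
Vertical leg: 18 × 65, A = 1 170 mm², y = 32.5 mm, Ī = 411 938 mm⁴.
Horizontal leg (remainder): 62 × 18, A = 1 116 mm², y = 9 mm, Ī = 30 132 mm⁴.
Centroid: ȳ = ΣA·y / ΣA = 21.03 mm.
Transfer each piece to the centroidal x-axis using Ī + A·d² with d = y − 21.03:
  vertical leg: d = 11.47 mm → contributes +565 929 mm⁴
  horizontal leg (remainder): d = -12.03 mm → contributes +191 575 mm⁴
Total I = 757 504 mm⁴.
For the y-axis: x̄ = 28.53 mm.
Repeating about the centroidal y-axis gives I_y = 1 302 972 mm⁴.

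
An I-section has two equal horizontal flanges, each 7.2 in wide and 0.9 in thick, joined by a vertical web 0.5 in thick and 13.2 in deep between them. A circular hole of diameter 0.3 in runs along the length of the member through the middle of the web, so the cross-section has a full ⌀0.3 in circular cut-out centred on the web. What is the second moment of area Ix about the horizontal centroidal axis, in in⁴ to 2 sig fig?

Ix ≈ 740 in⁴

Decompose the section into non-overlapping parts with the origin at the bottom-left of its bounding rectangle.
Bottom flange: 7.2 × 0.9, A = 6.48 in², y = 0.45 in, Ī = 0.4374 in⁴.
Web: 0.5 × 13.2, A = 6.6 in², y = 7.5 in, Ī = 95.83 in⁴.
Top flange: 7.2 × 0.9, A = 6.48 in², y = 14.55 in, Ī = 0.4374 in⁴.
Hole (subtracted): ⌀0.3, A = 0.07069 in², y = 7.5 in, Ī = 0.0003976 in⁴.
By symmetry the centroid is at mid-height, ȳ = 7.5 in.
Transfer each piece to the horizontal centroidal axis using Ī + A·d² with d = y − 7.5:
  bottom flange: d = -7.05 in → contributes +322.5 in⁴
  web: d = 0 in → contributes +95.83 in⁴
  top flange: d = 7.05 in → contributes +322.5 in⁴
  hole: d = 0 in → contributes −0.0003976 in⁴
Total I = 740.9 in⁴.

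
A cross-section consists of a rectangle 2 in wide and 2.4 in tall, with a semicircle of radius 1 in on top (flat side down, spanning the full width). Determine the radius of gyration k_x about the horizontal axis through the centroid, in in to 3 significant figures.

k_x ≈ 0.932 in

Treat the section as a set of non-overlapping primitives; coordinates are from the bounding-box lower-left.
Rectangular body: 2 × 2.4, A = 4.8 in², y = 1.2 in, Ī = 2.304 in⁴.
Semicircular cap: semicircle r = 1, A = 1.5708 in², y = 2.8244 in, Ī = 0.10976 in⁴.
Centroid: ȳ = ΣA·y / ΣA = 1.6005 in.
Transfer each piece to the horizontal axis through the centroid using Ī + A·d² with d = y − 1.6005:
  rectangular body: d = -0.40052 in → contributes +3.074 in⁴
  semicircular cap: d = 1.2239 in → contributes +2.4627 in⁴
Total I = 5.5367 in⁴.
Radius of gyration: k = √(I/A) = √(5.5367 / 6.3708) = 0.93224 in.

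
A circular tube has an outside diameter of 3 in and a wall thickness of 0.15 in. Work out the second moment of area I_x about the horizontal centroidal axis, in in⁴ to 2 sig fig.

Split into non-overlapping primitives; take the origin at the lower-left of the bounding box.
Outer circle: ⌀3, A = 7.069 in², y = 1.5 in, Ī = 3.976 in⁴.
Bore (subtracted): ⌀2.7, A = 5.726 in², y = 1.5 in, Ī = 2.609 in⁴.
By symmetry the centroid is at mid-height, ȳ = 1.5 in.
All pieces are centred on the horizontal centroidal axis, so I = ΣĪ (holes subtracted) = 1.367 in⁴.

I_x ≈ 1.4 in⁴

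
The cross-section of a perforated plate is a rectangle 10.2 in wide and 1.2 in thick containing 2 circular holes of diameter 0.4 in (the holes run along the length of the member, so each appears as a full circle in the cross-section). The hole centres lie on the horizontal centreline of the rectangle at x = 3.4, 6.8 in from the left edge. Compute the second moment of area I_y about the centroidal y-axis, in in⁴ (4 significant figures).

I_y ≈ 105.4 in⁴

Decompose the section into non-overlapping parts with the origin at the bottom-left of its bounding rectangle.
Plate: 10.2 × 1.2, A = 12.24 in², x = 5.1 in, Ī = 106.121 in⁴.
Hole 1 (subtracted): ⌀0.4, A = 0.125664 in², x = 3.4 in, Ī = 0.00125664 in⁴.
Hole 2 (subtracted): ⌀0.4, A = 0.125664 in², x = 6.8 in, Ī = 0.00125664 in⁴.
By symmetry the centroid is at mid-width, x̄ = 5.1 in.
Transfer each piece to the centroidal y-axis using Ī + A·d² with d = x − 5.1:
  plate: d = 0 in → contributes +106.121 in⁴
  hole 1: d = -1.7 in → contributes −0.364425 in⁴
  hole 2: d = 1.7 in → contributes −0.364425 in⁴
Total I = 105.392 in⁴.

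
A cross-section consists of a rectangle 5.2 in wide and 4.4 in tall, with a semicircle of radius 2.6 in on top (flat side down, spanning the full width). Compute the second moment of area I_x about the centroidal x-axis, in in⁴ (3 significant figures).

I_x ≈ 121 in⁴

Treat the section as a set of non-overlapping primitives; coordinates are from the bounding-box lower-left.
Rectangular body: 5.2 × 4.4, A = 22.88 in², y = 2.2 in, Ī = 36.913 in⁴.
Semicircular cap: semicircle r = 2.6, A = 10.619 in², y = 5.5035 in, Ī = 5.0156 in⁴.
Centroid: ȳ = ΣA·y / ΣA = 3.2472 in.
Transfer each piece to the centroidal x-axis using Ī + A·d² with d = y − 3.2472:
  rectangular body: d = -1.0472 in → contributes +62.002 in⁴
  semicircular cap: d = 2.2563 in → contributes +59.075 in⁴
Total I = 121.08 in⁴.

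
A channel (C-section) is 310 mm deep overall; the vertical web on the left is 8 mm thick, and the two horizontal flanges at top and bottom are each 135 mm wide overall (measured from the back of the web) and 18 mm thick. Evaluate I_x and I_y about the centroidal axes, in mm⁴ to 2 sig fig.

I_x ≈ 1.2 × 10⁸ mm⁴, I_y ≈ 1.3 × 10⁷ mm⁴

Treat the section as a set of non-overlapping primitives; coordinates are from the bounding-box lower-left.
Web: 8 × 310, A = 2 480 mm², y = 155 mm, Ī = 19 860 667 mm⁴.
Top flange (beyond web): 127 × 18, A = 2 286 mm², y = 301 mm, Ī = 61 722 mm⁴.
Bottom flange (beyond web): 127 × 18, A = 2 286 mm², y = 9 mm, Ī = 61 722 mm⁴.
By symmetry the centroid is at mid-height, ȳ = 155 mm.
Transfer each piece to the centroidal x-axis using Ī + A·d² with d = y − 155:
  web: d = 0 mm → contributes +19 860 667 mm⁴
  top flange (beyond web): d = 146 mm → contributes +48 790 098 mm⁴
  bottom flange (beyond web): d = -146 mm → contributes +48 790 098 mm⁴
Total I = 117 440 863 mm⁴.
For the y-axis: x̄ = 47.76 mm.
Repeating about the centroidal y-axis gives I_y = 13 484 143 mm⁴.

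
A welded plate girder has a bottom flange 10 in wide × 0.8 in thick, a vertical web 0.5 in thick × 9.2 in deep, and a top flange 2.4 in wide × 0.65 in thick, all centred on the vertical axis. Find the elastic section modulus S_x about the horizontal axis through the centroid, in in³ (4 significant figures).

S_x ≈ 26.16 in³

Split into non-overlapping primitives; take the origin at the lower-left of the bounding box.
Bottom plate: 10 × 0.8, A = 8 in², y = 0.4 in, Ī = 0.426667 in⁴.
Web plate: 0.5 × 9.2, A = 4.6 in², y = 5.4 in, Ī = 32.4453 in⁴.
Top plate: 2.4 × 0.65, A = 1.56 in², y = 10.325 in, Ī = 0.054925 in⁴.
Centroid: ȳ = ΣA·y / ΣA = 3.11773 in.
Transfer each piece to the horizontal axis through the centroid using Ī + A·d² with d = y − 3.11773:
  bottom plate: d = -2.71773 in → contributes +59.5149 in⁴
  web plate: d = 2.28227 in → contributes +56.4057 in⁴
  top plate: d = 7.20727 in → contributes +81.0888 in⁴
Total I = 197.009 in⁴.
Extreme fibre distance c = 7.53227 in; S = I/c = 26.1554 in³.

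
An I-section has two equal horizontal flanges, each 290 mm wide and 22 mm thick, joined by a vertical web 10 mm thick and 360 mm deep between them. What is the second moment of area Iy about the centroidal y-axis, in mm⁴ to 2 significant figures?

Iy ≈ 8.9 × 10⁷ mm⁴

Treat the section as a set of non-overlapping primitives; coordinates are from the bounding-box lower-left.
Bottom flange: 290 × 22, A = 6 380 mm², x = 145 mm, Ī = 44 713 167 mm⁴.
Web: 10 × 360, A = 3 600 mm², x = 145 mm, Ī = 30 000 mm⁴.
Top flange: 290 × 22, A = 6 380 mm², x = 145 mm, Ī = 44 713 167 mm⁴.
By symmetry the centroid is at mid-width, x̄ = 145 mm.
All pieces are centred on the centroidal y-axis, so I = ΣĪ = 89 456 333 mm⁴.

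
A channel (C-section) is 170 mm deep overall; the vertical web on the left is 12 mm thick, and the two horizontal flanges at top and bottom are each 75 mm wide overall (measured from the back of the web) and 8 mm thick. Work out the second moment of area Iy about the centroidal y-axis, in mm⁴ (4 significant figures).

Iy ≈ 1.307 × 10⁶ mm⁴

Treat the section as a set of non-overlapping primitives; coordinates are from the bounding-box lower-left.
Web: 12 × 170, A = 2 040 mm², x = 6 mm, Ī = 24 480 mm⁴.
Top flange (beyond web): 63 × 8, A = 504 mm², x = 43.5 mm, Ī = 166 698 mm⁴.
Bottom flange (beyond web): 63 × 8, A = 504 mm², x = 43.5 mm, Ī = 166 698 mm⁴.
Centroid: x̄ = ΣA·x / ΣA = 18.4016 mm.
Transfer each piece to the centroidal y-axis using Ī + A·d² with d = x − 18.4016:
  web: d = -12.4016 mm → contributes +338 230 mm⁴
  top flange (beyond web): d = 25.0984 mm → contributes +484 183 mm⁴
  bottom flange (beyond web): d = 25.0984 mm → contributes +484 183 mm⁴
Total I = 1 306 596 mm⁴.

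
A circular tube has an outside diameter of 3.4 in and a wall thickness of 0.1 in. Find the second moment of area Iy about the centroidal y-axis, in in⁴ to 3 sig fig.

Split into non-overlapping primitives; take the origin at the lower-left of the bounding box.
Outer circle: ⌀3.4, A = 9.0792 in², x = 1.7 in, Ī = 6.5597 in⁴.
Bore (subtracted): ⌀3.2, A = 8.0425 in², x = 1.7 in, Ī = 5.1472 in⁴.
By symmetry the centroid is at mid-width, x̄ = 1.7 in.
All pieces are centred on the centroidal y-axis, so I = ΣĪ (holes subtracted) = 1.4125 in⁴.

Iy ≈ 1.41 in⁴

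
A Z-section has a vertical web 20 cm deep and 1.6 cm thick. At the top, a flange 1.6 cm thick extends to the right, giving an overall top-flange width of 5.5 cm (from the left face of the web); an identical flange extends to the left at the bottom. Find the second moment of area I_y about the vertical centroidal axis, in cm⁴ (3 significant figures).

Split into non-overlapping primitives; take the origin at the lower-left of the bounding box.
Web: 1.6 × 20, A = 32 cm², x = 4.7 cm, Ī = 6.8267 cm⁴.
Top flange (beyond web): 3.9 × 1.6, A = 6.24 cm², x = 7.45 cm, Ī = 7.9092 cm⁴.
Bottom flange (beyond web): 3.9 × 1.6, A = 6.24 cm², x = 1.95 cm, Ī = 7.9092 cm⁴.
Centroid: x̄ = ΣA·x / ΣA = 4.7 cm.
Transfer each piece to the vertical centroidal axis using Ī + A·d² with d = x − 4.7:
  web: d = 0 cm → contributes +6.8267 cm⁴
  top flange (beyond web): d = 2.75 cm → contributes +55.099 cm⁴
  bottom flange (beyond web): d = -2.75 cm → contributes +55.099 cm⁴
Total I = 117.03 cm⁴.

I_y ≈ 117 cm⁴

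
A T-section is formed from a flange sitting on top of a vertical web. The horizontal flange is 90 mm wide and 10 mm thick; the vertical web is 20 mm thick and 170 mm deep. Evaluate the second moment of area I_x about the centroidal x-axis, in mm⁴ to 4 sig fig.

I_x ≈ 1.396 × 10⁷ mm⁴

Break the section into simple shapes (no overlaps), measuring from the bottom-left corner of the bounding box.
Flange: 90 × 10, A = 900 mm², y = 175 mm, Ī = 7 500 mm⁴.
Web: 20 × 170, A = 3 400 mm², y = 85 mm, Ī = 8 188 333 mm⁴.
Centroid: ȳ = ΣA·y / ΣA = 103.837 mm.
Transfer each piece to the centroidal x-axis using Ī + A·d² with d = y − 103.837:
  flange: d = 71.1628 mm → contributes +4 565 229 mm⁴
  web: d = -18.8372 mm → contributes +9 394 791 mm⁴
Total I = 13 960 019 mm⁴.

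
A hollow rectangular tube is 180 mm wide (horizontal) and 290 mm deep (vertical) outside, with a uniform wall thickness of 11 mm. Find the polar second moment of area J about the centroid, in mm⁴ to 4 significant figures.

Decompose the section into non-overlapping parts with the origin at the bottom-left of its bounding rectangle.
Outer rectangle: 180 × 290, A = 52 200 mm², y = 145 mm, Ī = 365 835 000 mm⁴.
Inner void (subtracted): 158 × 268, A = 42 344 mm², y = 145 mm, Ī = 253 442 955 mm⁴.
By symmetry the centroid is at mid-height, ȳ = 145 mm.
All pieces are centred on the centroidal x-axis, so I = ΣĪ (holes subtracted) = 112 392 045 mm⁴.
Repeating about the centroidal y-axis gives I_y = 52 850 365 mm⁴.
Polar second moment: J = I_x + I_y = 165 242 411 mm⁴.

J ≈ 1.652 × 10⁸ mm⁴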